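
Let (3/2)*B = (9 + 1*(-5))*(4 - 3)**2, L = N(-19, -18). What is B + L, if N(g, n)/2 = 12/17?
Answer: 208/51 ≈ 4.0784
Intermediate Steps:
N(g, n) = 24/17 (N(g, n) = 2*(12/17) = 24/17)
L = 24/17 ≈ 1.4118
B = 8/3 (B = 2*((9 + 1*(-5))*(4 - 3)**2)/3 = 2*((9 - 5)*1**2)/3 = 2*(4*1)/3 = (2/3)*4 = 8/3 ≈ 2.6667)
B + L = 8/3 + 24/17 = 208/51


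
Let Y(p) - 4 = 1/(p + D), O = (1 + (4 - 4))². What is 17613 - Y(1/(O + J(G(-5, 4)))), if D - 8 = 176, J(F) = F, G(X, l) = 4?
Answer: 16217884/921 ≈ 17609.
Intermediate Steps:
O = 1 (O = (1 + 0)² = 1² = 1)
D = 184 (D = 8 + 176 = 184)
Y(p) = 4 + 1/(184 + p) (Y(p) = 4 + 1/(p + 184) = 4 + 1/(184 + p))
17613 - Y(1/(O + J(G(-5, 4)))) = 17613 - (737 + 4/(1 + 4))/(184 + 1/(1 + 4)) = 17613 - (737 + 4/5)/(184 + 1/5) = 17613 - (737 + 4*(⅕))/(184 + ⅕) = 17613 - (737 + ⅘)/921/5 = 17613 - 5*3689/(921*5) = 17613 - 1*3689/921 = 17613 - 3689/921 = 16217884/921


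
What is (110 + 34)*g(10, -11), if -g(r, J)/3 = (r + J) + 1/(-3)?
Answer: 576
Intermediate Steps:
g(r, J) = 1 - 3*J - 3*r (g(r, J) = -3*((r + J) + 1/(-3)) = -3*((J + r) - ⅓) = -3*(-⅓ + J + r) = 1 - 3*J - 3*r)
(110 + 34)*g(10, -11) = (110 + 34)*(1 - 3*(-11) - 3*10) = 144*(1 + 33 - 30) = 144*4 = 576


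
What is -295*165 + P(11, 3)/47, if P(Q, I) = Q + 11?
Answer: -2287703/47 ≈ -48675.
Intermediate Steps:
P(Q, I) = 11 + Q
-295*165 + P(11, 3)/47 = -295*165 + (11 + 11)/47 = -48675 + 22*(1/47) = -48675 + 22/47 = -2287703/47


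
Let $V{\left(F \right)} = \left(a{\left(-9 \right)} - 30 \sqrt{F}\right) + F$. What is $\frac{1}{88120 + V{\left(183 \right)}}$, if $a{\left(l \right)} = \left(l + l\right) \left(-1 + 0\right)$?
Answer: $\frac{88321}{7800434341} + \frac{30 \sqrt{183}}{7800434341} \approx 1.1375 \cdot 10^{-5}$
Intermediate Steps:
$a{\left(l \right)} = - 2 l$ ($a{\left(l \right)} = 2 l \left(-1\right) = - 2 l$)
$V{\left(F \right)} = 18 + F - 30 \sqrt{F}$ ($V{\left(F \right)} = \left(\left(-2\right) \left(-9\right) - 30 \sqrt{F}\right) + F = \left(18 - 30 \sqrt{F}\right) + F = 18 + F - 30 \sqrt{F}$)
$\frac{1}{88120 + V{\left(183 \right)}} = \frac{1}{88120 + \left(18 + 183 - 30 \sqrt{183}\right)} = \frac{1}{88120 + \left(201 - 30 \sqrt{183}\right)} = \frac{1}{88321 - 30 \sqrt{183}}$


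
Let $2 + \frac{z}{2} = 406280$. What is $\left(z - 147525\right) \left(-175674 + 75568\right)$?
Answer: $-66573593286$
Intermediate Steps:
$z = 812556$ ($z = -4 + 2 \cdot 406280 = -4 + 812560 = 812556$)
$\left(z - 147525\right) \left(-175674 + 75568\right) = \left(812556 - 147525\right) \left(-175674 + 75568\right) = 665031 \left(-100106\right) = -66573593286$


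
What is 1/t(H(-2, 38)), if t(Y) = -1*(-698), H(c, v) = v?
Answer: 1/698 ≈ 0.0014327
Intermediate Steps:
t(Y) = 698
1/t(H(-2, 38)) = 1/698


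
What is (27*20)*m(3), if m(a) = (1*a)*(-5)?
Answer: -8100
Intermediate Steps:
m(a) = -5*a (m(a) = a*(-5) = -5*a)
(27*20)*m(3) = (27*20)*(-5*3) = 540*(-15) = -8100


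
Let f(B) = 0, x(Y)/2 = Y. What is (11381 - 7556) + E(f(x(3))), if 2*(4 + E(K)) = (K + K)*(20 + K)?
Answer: 3821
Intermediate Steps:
x(Y) = 2*Y
E(K) = -4 + K*(20 + K) (E(K) = -4 + ((K + K)*(20 + K))/2 = -4 + ((2*K)*(20 + K))/2 = -4 + (2*K*(20 + K))/2 = -4 + K*(20 + K))
(11381 - 7556) + E(f(x(3))) = (11381 - 7556) + (-4 + 0² + 20*0) = 3825 + (-4 + 0 + 0) = 3825 - 4 = 3821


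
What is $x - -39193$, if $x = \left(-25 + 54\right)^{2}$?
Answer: $40034$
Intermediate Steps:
$x = 841$ ($x = 29^{2} = 841$)
$x - -39193 = 841 - -39193 = 841 + 39193 = 40034$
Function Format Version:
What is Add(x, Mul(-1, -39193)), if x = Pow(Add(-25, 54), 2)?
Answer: 40034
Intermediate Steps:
x = 841 (x = Pow(29, 2) = 841)
Add(x, Mul(-1, -39193)) = Add(841, Mul(-1, -39193)) = Add(841, 39193) = 40034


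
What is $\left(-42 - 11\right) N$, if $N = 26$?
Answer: $-1378$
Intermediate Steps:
$\left(-42 - 11\right) N = \left(-42 - 11\right) 26 = \left(-53\right) 26 = -1378$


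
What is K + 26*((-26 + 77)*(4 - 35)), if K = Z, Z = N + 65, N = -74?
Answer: -41115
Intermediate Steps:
Z = -9 (Z = -74 + 65 = -9)
K = -9
K + 26*((-26 + 77)*(4 - 35)) = -9 + 26*((-26 + 77)*(4 - 35)) = -9 + 26*(51*(-31)) = -9 + 26*(-1581) = -9 - 41106 = -41115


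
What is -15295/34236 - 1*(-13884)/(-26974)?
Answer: -443949977/461740932 ≈ -0.96147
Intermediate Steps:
-15295/34236 - 1*(-13884)/(-26974) = -15295*1/34236 + 13884*(-1/26974) = -15295/34236 - 6942/13487 = -443949977/461740932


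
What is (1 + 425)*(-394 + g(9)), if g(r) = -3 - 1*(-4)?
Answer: -167418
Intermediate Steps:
g(r) = 1 (g(r) = -3 + 4 = 1)
(1 + 425)*(-394 + g(9)) = (1 + 425)*(-394 + 1) = 426*(-393) = -167418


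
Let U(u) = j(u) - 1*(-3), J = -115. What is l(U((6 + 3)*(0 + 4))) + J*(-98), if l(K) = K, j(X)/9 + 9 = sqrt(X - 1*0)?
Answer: 11246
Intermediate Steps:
j(X) = -81 + 9*sqrt(X) (j(X) = -81 + 9*sqrt(X - 1*0) = -81 + 9*sqrt(X + 0) = -81 + 9*sqrt(X))
U(u) = -78 + 9*sqrt(u) (U(u) = (-81 + 9*sqrt(u)) - 1*(-3) = (-81 + 9*sqrt(u)) + 3 = -78 + 9*sqrt(u))
l(U((6 + 3)*(0 + 4))) + J*(-98) = (-78 + 9*sqrt((6 + 3)*(0 + 4))) - 115*(-98) = (-78 + 9*sqrt(9*4)) + 11270 = (-78 + 9*sqrt(36)) + 11270 = (-78 + 9*6) + 11270 = (-78 + 54) + 11270 = -24 + 11270 = 11246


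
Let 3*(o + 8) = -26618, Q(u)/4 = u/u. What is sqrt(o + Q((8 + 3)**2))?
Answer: I*sqrt(79890)/3 ≈ 94.216*I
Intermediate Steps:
Q(u) = 4 (Q(u) = 4*(u/u) = 4*1 = 4)
o = -26642/3 (o = -8 + (1/3)*(-26618) = -8 - 26618/3 = -26642/3 ≈ -8880.7)
sqrt(o + Q((8 + 3)**2)) = sqrt(-26642/3 + 4) = sqrt(-26630/3) = I*sqrt(79890)/3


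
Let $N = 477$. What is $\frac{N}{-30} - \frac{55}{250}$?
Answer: $- \frac{403}{25} \approx -16.12$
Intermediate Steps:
$\frac{N}{-30} - \frac{55}{250} = \frac{477}{-30} - \frac{55}{250} = 477 \left(- \frac{1}{30}\right) - \frac{11}{50} = - \frac{159}{10} - \frac{11}{50} = - \frac{403}{25}$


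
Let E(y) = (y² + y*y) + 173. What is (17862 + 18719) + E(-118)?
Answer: 64602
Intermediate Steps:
E(y) = 173 + 2*y² (E(y) = (y² + y²) + 173 = 2*y² + 173 = 173 + 2*y²)
(17862 + 18719) + E(-118) = (17862 + 18719) + (173 + 2*(-118)²) = 36581 + (173 + 2*13924) = 36581 + (173 + 27848) = 36581 + 28021 = 64602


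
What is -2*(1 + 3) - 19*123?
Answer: -2345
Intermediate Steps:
-2*(1 + 3) - 19*123 = -2*4 - 2337 = -8 - 2337 = -2345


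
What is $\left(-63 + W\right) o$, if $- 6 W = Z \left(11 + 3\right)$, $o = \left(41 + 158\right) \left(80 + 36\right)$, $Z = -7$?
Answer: $- \frac{3231760}{3} \approx -1.0773 \cdot 10^{6}$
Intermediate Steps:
$o = 23084$ ($o = 199 \cdot 116 = 23084$)
$W = \frac{49}{3}$ ($W = - \frac{\left(-7\right) \left(11 + 3\right)}{6} = - \frac{\left(-7\right) 14}{6} = \left(- \frac{1}{6}\right) \left(-98\right) = \frac{49}{3} \approx 16.333$)
$\left(-63 + W\right) o = \left(-63 + \frac{49}{3}\right) 23084 = \left(- \frac{140}{3}\right) 23084 = - \frac{3231760}{3}$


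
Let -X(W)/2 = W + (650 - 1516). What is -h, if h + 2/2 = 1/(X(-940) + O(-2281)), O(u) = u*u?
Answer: 5206572/5206573 ≈ 1.0000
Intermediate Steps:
O(u) = u²
X(W) = 1732 - 2*W (X(W) = -2*(W + (650 - 1516)) = -2*(W - 866) = -2*(-866 + W) = 1732 - 2*W)
h = -5206572/5206573 (h = -1 + 1/((1732 - 2*(-940)) + (-2281)²) = -1 + 1/((1732 + 1880) + 5202961) = -1 + 1/(3612 + 5202961) = -1 + 1/5206573 = -5206572/5206573 ≈ -1.0000)
-h = -1*(-5206572/5206573) = 5206572/5206573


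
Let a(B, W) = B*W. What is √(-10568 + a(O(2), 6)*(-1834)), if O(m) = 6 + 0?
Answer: 4*I*√4787 ≈ 276.75*I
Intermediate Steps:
O(m) = 6
√(-10568 + a(O(2), 6)*(-1834)) = √(-10568 + (6*6)*(-1834)) = √(-10568 + 36*(-1834)) = √(-10568 - 66024) = √(-76592) = 4*I*√4787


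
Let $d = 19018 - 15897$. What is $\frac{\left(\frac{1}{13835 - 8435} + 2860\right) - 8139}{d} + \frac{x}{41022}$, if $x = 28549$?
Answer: $- \frac{38236110421}{38408898600} \approx -0.9955$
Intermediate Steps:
$d = 3121$
$\frac{\left(\frac{1}{13835 - 8435} + 2860\right) - 8139}{d} + \frac{x}{41022} = \frac{\left(\frac{1}{13835 - 8435} + 2860\right) - 8139}{3121} + \frac{28549}{41022} = \left(\left(\frac{1}{5400} + 2860\right) - 8139\right) \frac{1}{3121} + 28549 \cdot \frac{1}{41022} = \left(\left(\frac{1}{5400} + 2860\right) - 8139\right) \frac{1}{3121} + \frac{28549}{41022} = \left(\frac{15444001}{5400} - 8139\right) \frac{1}{3121} + \frac{28549}{41022} = \left(- \frac{28506599}{5400}\right) \frac{1}{3121} + \frac{28549}{41022} = - \frac{28506599}{16853400} + \frac{28549}{41022} = - \frac{38236110421}{38408898600}$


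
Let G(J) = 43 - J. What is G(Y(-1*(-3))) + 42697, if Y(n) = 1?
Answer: 42739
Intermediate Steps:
G(Y(-1*(-3))) + 42697 = (43 - 1*1) + 42697 = (43 - 1) + 42697 = 42 + 42697 = 42739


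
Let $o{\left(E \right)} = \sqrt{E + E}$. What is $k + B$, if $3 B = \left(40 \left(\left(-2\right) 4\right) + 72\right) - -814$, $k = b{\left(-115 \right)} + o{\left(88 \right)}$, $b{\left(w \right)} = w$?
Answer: $\frac{221}{3} + 4 \sqrt{11} \approx 86.933$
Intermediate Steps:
$o{\left(E \right)} = \sqrt{2} \sqrt{E}$ ($o{\left(E \right)} = \sqrt{2 E} = \sqrt{2} \sqrt{E}$)
$k = -115 + 4 \sqrt{11}$ ($k = -115 + \sqrt{2} \sqrt{88} = -115 + \sqrt{2} \cdot 2 \sqrt{22} = -115 + 4 \sqrt{11} \approx -101.73$)
$B = \frac{566}{3}$ ($B = \frac{\left(40 \left(\left(-2\right) 4\right) + 72\right) - -814}{3} = \frac{\left(40 \left(-8\right) + 72\right) + 814}{3} = \frac{\left(-320 + 72\right) + 814}{3} = \frac{-248 + 814}{3} = \frac{1}{3} \cdot 566 = \frac{566}{3} \approx 188.67$)
$k + B = \left(-115 + 4 \sqrt{11}\right) + \frac{566}{3} = \frac{221}{3} + 4 \sqrt{11}$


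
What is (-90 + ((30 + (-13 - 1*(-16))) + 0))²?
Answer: 3249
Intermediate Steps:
(-90 + ((30 + (-13 - 1*(-16))) + 0))² = (-90 + ((30 + (-13 + 16)) + 0))² = (-90 + ((30 + 3) + 0))² = (-90 + (33 + 0))² = (-90 + 33)² = (-57)² = 3249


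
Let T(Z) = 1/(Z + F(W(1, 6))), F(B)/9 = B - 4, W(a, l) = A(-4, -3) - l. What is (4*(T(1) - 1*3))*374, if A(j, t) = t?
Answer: -130526/29 ≈ -4500.9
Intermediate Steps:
W(a, l) = -3 - l
F(B) = -36 + 9*B (F(B) = 9*(B - 4) = 9*(-4 + B) = -36 + 9*B)
T(Z) = 1/(-117 + Z) (T(Z) = 1/(Z + (-36 + 9*(-3 - 1*6))) = 1/(Z + (-36 + 9*(-3 - 6))) = 1/(Z + (-36 + 9*(-9))) = 1/(Z + (-36 - 81)) = 1/(Z - 117) = 1/(-117 + Z))
(4*(T(1) - 1*3))*374 = (4*(1/(-117 + 1) - 1*3))*374 = (4*(1/(-116) - 3))*374 = (4*(-1/116 - 3))*374 = (4*(-349/116))*374 = -349/29*374 = -130526/29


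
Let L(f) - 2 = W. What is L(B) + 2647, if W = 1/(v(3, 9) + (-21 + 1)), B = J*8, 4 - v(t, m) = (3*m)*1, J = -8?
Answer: 113906/43 ≈ 2649.0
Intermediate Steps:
v(t, m) = 4 - 3*m
B = -64 (B = -8*8 = -64)
W = -1/43 (W = 1/((4 - 3*9) + (-21 + 1)) = 1/((4 - 27) - 20) = 1/(-23 - 20) = 1/(-43) = -1/43 ≈ -0.023256)
L(f) = 85/43 (L(f) = 2 - 1/43 = 85/43)
L(B) + 2647 = 85/43 + 2647 = 113906/43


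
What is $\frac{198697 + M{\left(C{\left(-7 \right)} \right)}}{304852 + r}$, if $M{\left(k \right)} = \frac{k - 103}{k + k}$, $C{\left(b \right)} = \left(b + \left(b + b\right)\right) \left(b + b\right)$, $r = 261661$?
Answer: $\frac{116834027}{333109644} \approx 0.35074$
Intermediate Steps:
$C{\left(b \right)} = 6 b^{2}$ ($C{\left(b \right)} = \left(b + 2 b\right) 2 b = 3 b 2 b = 6 b^{2}$)
$M{\left(k \right)} = \frac{-103 + k}{2 k}$
$\frac{198697 + M{\left(C{\left(-7 \right)} \right)}}{304852 + r} = \frac{198697 + \frac{-103 + 6 \left(-7\right)^{2}}{2 \cdot 6 \left(-7\right)^{2}}}{304852 + 261661} = \frac{198697 + \frac{-103 + 6 \cdot 49}{2 \cdot 6 \cdot 49}}{566513} = \left(198697 + \frac{-103 + 294}{2 \cdot 294}\right) \frac{1}{566513} = \left(198697 + \frac{1}{2} \cdot \frac{1}{294} \cdot 191\right) \frac{1}{566513} = \left(198697 + \frac{191}{588}\right) \frac{1}{566513} = \frac{116834027}{588} \cdot \frac{1}{566513} = \frac{116834027}{333109644}$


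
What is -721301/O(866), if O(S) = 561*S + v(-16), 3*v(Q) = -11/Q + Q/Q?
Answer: -11540816/7773225 ≈ -1.4847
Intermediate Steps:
v(Q) = 1/3 - 11/(3*Q) (v(Q) = (-11/Q + Q/Q)/3 = (-11/Q + 1)/3 = (1 - 11/Q)/3 = 1/3 - 11/(3*Q))
O(S) = 9/16 + 561*S (O(S) = 561*S + (1/3)*(-11 - 16)/(-16) = 561*S + (1/3)*(-1/16)*(-27) = 561*S + 9/16 = 9/16 + 561*S)
-721301/O(866) = -721301/(9/16 + 561*866) = -721301/(9/16 + 485826) = -721301/7773225/16 = -721301*16/7773225 = -11540816/7773225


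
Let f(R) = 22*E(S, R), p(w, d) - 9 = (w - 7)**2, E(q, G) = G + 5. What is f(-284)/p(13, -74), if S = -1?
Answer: -682/5 ≈ -136.40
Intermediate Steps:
E(q, G) = 5 + G
p(w, d) = 9 + (-7 + w)**2 (p(w, d) = 9 + (w - 7)**2 = 9 + (-7 + w)**2)
f(R) = 110 + 22*R (f(R) = 22*(5 + R) = 110 + 22*R)
f(-284)/p(13, -74) = (110 + 22*(-284))/(9 + (-7 + 13)**2) = (110 - 6248)/(9 + 6**2) = -6138/(9 + 36) = -6138/45 = -6138*1/45 = -682/5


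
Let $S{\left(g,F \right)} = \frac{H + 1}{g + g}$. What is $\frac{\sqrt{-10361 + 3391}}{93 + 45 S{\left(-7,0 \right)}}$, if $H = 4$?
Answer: $\frac{14 i \sqrt{6970}}{1077} \approx 1.0852 i$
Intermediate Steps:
$S{\left(g,F \right)} = \frac{5}{2 g}$ ($S{\left(g,F \right)} = \frac{4 + 1}{g + g} = \frac{5}{2 g}$)
$\frac{\sqrt{-10361 + 3391}}{93 + 45 S{\left(-7,0 \right)}} = \frac{\sqrt{-10361 + 3391}}{93 + 45 \frac{5}{2 \left(-7\right)}} = \frac{\sqrt{-6970}}{93 + 45 \cdot \frac{5}{2} \left(- \frac{1}{7}\right)} = \frac{i \sqrt{6970}}{93 + 45 \left(- \frac{5}{14}\right)} = \frac{i \sqrt{6970}}{93 - \frac{225}{14}} = \frac{i \sqrt{6970}}{\frac{1077}{14}} = i \sqrt{6970} \cdot \frac{14}{1077} = \frac{14 i \sqrt{6970}}{1077}$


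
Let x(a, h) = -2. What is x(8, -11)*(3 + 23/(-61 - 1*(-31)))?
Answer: -67/15 ≈ -4.4667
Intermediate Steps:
x(8, -11)*(3 + 23/(-61 - 1*(-31))) = -2*(3 + 23/(-61 - 1*(-31))) = -2*(3 + 23/(-61 + 31)) = -2*(3 + 23/(-30)) = -2*(3 + 23*(-1/30)) = -2*(3 - 23/30) = -2*67/30 = -67/15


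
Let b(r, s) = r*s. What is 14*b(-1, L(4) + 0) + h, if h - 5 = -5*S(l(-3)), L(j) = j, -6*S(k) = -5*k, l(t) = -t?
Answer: -127/2 ≈ -63.500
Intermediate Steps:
S(k) = 5*k/6 (S(k) = -(-5)*k/6 = 5*k/6)
h = -15/2 (h = 5 - 25*(-1*(-3))/6 = 5 - 25*3/6 = 5 - 5*5/2 = 5 - 25/2 = -15/2 ≈ -7.5000)
14*b(-1, L(4) + 0) + h = 14*(-(4 + 0)) - 15/2 = 14*(-1*4) - 15/2 = 14*(-4) - 15/2 = -56 - 15/2 = -127/2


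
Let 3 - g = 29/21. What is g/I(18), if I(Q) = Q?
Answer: 17/189 ≈ 0.089947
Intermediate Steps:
g = 34/21 (g = 3 - 29/21 = 34/21 ≈ 1.6190)
g/I(18) = (34/21)/18 = (34/21)*(1/18) = 17/189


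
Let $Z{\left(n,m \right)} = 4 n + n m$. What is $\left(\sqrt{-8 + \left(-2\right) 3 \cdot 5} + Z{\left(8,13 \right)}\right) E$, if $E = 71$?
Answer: $9656 + 71 i \sqrt{38} \approx 9656.0 + 437.67 i$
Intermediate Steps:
$Z{\left(n,m \right)} = 4 n + m n$
$\left(\sqrt{-8 + \left(-2\right) 3 \cdot 5} + Z{\left(8,13 \right)}\right) E = \left(\sqrt{-8 + \left(-2\right) 3 \cdot 5} + 8 \left(4 + 13\right)\right) 71 = \left(\sqrt{-8 - 30} + 8 \cdot 17\right) 71 = \left(\sqrt{-8 - 30} + 136\right) 71 = \left(\sqrt{-38} + 136\right) 71 = \left(i \sqrt{38} + 136\right) 71 = \left(136 + i \sqrt{38}\right) 71 = 9656 + 71 i \sqrt{38}$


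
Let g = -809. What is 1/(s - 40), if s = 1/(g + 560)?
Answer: -249/9961 ≈ -0.024998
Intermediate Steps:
s = -1/249 (s = 1/(-809 + 560) = 1/(-249) = -1/249 ≈ -0.0040161)
1/(s - 40) = 1/(-1/249 - 40) = 1/(-9961/249) = -249/9961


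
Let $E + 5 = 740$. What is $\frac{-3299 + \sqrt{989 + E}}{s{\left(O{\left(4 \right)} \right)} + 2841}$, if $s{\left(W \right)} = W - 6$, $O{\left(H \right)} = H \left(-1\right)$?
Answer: $- \frac{3299}{2831} + \frac{2 \sqrt{431}}{2831} \approx -1.1506$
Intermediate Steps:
$O{\left(H \right)} = - H$
$E = 735$ ($E = -5 + 740 = 735$)
$s{\left(W \right)} = -6 + W$ ($s{\left(W \right)} = W - 6 = -6 + W$)
$\frac{-3299 + \sqrt{989 + E}}{s{\left(O{\left(4 \right)} \right)} + 2841} = \frac{-3299 + \sqrt{989 + 735}}{\left(-6 - 4\right) + 2841} = \frac{-3299 + \sqrt{1724}}{\left(-6 - 4\right) + 2841} = \frac{-3299 + 2 \sqrt{431}}{-10 + 2841} = \frac{-3299 + 2 \sqrt{431}}{2831} = \left(-3299 + 2 \sqrt{431}\right) \frac{1}{2831} = - \frac{3299}{2831} + \frac{2 \sqrt{431}}{2831}$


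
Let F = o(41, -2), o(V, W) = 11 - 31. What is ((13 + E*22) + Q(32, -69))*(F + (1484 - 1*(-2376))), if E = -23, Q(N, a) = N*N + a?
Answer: 1774080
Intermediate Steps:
Q(N, a) = a + N² (Q(N, a) = N² + a = a + N²)
o(V, W) = -20
F = -20
((13 + E*22) + Q(32, -69))*(F + (1484 - 1*(-2376))) = ((13 - 23*22) + (-69 + 32²))*(-20 + (1484 - 1*(-2376))) = ((13 - 506) + (-69 + 1024))*(-20 + (1484 + 2376)) = (-493 + 955)*(-20 + 3860) = 462*3840 = 1774080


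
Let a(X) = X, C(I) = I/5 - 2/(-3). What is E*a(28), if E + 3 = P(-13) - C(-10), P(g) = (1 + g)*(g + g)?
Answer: 26068/3 ≈ 8689.3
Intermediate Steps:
P(g) = 2*g*(1 + g) (P(g) = (1 + g)*(2*g) = 2*g*(1 + g))
C(I) = ⅔ + I/5 (C(I) = I*(⅕) - 2*(-⅓) = I/5 + ⅔ = ⅔ + I/5)
E = 931/3 (E = -3 + (2*(-13)*(1 - 13) - (⅔ + (⅕)*(-10))) = -3 + (2*(-13)*(-12) - (⅔ - 2)) = -3 + (312 - 1*(-4/3)) = -3 + (312 + 4/3) = -3 + 940/3 = 931/3 ≈ 310.33)
E*a(28) = (931/3)*28 = 26068/3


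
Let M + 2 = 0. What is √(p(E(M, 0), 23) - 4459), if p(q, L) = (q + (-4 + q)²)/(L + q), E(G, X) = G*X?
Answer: 41*I*√1403/23 ≈ 66.771*I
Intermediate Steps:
M = -2 (M = -2 + 0 = -2)
p(q, L) = (q + (-4 + q)²)/(L + q)
√(p(E(M, 0), 23) - 4459) = √((-2*0 + (-4 - 2*0)²)/(23 - 2*0) - 4459) = √((0 + (-4 + 0)²)/(23 + 0) - 4459) = √((0 + (-4)²)/23 - 4459) = √((0 + 16)/23 - 4459) = √((1/23)*16 - 4459) = √(16/23 - 4459) = √(-102541/23) = 41*I*√1403/23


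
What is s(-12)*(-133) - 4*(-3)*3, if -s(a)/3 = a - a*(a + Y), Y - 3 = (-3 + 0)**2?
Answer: -4752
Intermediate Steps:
Y = 12 (Y = 3 + (-3 + 0)**2 = 3 + (-3)**2 = 3 + 9 = 12)
s(a) = -3*a + 3*a*(12 + a) (s(a) = -3*(a - a*(a + 12)) = -3*(a - a*(12 + a)) = -3*a + 3*a*(12 + a))
s(-12)*(-133) - 4*(-3)*3 = (3*(-12)*(11 - 12))*(-133) - 4*(-3)*3 = (3*(-12)*(-1))*(-133) + 12*3 = 36*(-133) + 36 = -4788 + 36 = -4752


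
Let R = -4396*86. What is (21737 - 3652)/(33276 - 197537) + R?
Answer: -62099874701/164261 ≈ -3.7806e+5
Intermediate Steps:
R = -378056
(21737 - 3652)/(33276 - 197537) + R = (21737 - 3652)/(33276 - 197537) - 378056 = 18085/(-164261) - 378056 = 18085*(-1/164261) - 378056 = -18085/164261 - 378056 = -62099874701/164261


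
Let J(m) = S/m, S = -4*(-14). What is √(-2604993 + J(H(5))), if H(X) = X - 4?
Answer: I*√2604937 ≈ 1614.0*I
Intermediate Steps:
S = 56
H(X) = -4 + X
J(m) = 56/m
√(-2604993 + J(H(5))) = √(-2604993 + 56/(-4 + 5)) = √(-2604993 + 56/1) = √(-2604993 + 56*1) = √(-2604993 + 56) = √(-2604937) = I*√2604937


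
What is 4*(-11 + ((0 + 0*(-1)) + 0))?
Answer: -44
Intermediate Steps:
4*(-11 + ((0 + 0*(-1)) + 0)) = 4*(-11 + ((0 + 0) + 0)) = 4*(-11 + (0 + 0)) = 4*(-11 + 0) = 4*(-11) = -44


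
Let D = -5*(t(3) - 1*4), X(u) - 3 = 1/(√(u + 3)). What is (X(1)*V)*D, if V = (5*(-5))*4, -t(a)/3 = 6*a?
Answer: -101500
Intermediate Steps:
t(a) = -18*a
X(u) = 3 + (3 + u)^(-½) (X(u) = 3 + 1/(√(u + 3)) = 3 + 1/(√(3 + u)) = 3 + (3 + u)^(-½))
V = -100 (V = -25*4 = -100)
D = 290 (D = -5*(-18*3 - 1*4) = -5*(-54 - 4) = -5*(-58) = 290)
(X(1)*V)*D = ((3 + (3 + 1)^(-½))*(-100))*290 = ((3 + 4^(-½))*(-100))*290 = ((3 + ½)*(-100))*290 = ((7/2)*(-100))*290 = -350*290 = -101500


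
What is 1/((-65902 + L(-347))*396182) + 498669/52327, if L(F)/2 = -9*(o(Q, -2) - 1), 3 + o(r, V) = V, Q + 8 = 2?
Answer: 194007535485575/20357857234748 ≈ 9.5299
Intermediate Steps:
Q = -6 (Q = -8 + 2 = -6)
o(r, V) = -3 + V
L(F) = 108 (L(F) = 2*(-9*((-3 - 2) - 1)) = 2*(-9*(-5 - 1)) = 2*(-9*(-6)) = 2*54 = 108)
1/((-65902 + L(-347))*396182) + 498669/52327 = 1/((-65902 + 108)*396182) + 498669/52327 = (1/396182)/(-65794) + 498669*(1/52327) = -1/65794*1/396182 + 498669/52327 = -1/26066398508 + 498669/52327 = 194007535485575/20357857234748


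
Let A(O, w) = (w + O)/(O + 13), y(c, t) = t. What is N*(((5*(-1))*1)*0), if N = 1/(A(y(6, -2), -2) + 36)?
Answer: 0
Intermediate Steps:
A(O, w) = (O + w)/(13 + O)
N = 11/392 (N = 1/((-2 - 2)/(13 - 2) + 36) = 1/(-4/11 + 36) = 1/(392/11) = 11/392 ≈ 0.028061)
N*(((5*(-1))*1)*0) = 11*(((5*(-1))*1)*0)/392 = 11*(-5*1*0)/392 = 11*(-5*0)/392 = (11/392)*0 = 0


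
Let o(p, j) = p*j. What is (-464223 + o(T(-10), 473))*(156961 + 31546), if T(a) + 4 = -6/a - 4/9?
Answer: -3953343167048/45 ≈ -8.7852e+10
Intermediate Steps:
T(a) = -40/9 - 6/a (T(a) = -4 + (-6/a - 4/9) = -4 + (-4/9 - 6/a) = -40/9 - 6/a)
o(p, j) = j*p
(-464223 + o(T(-10), 473))*(156961 + 31546) = (-464223 + 473*(-40/9 - 6/(-10)))*(156961 + 31546) = (-464223 + 473*(-40/9 - 6*(-⅒)))*188507 = (-464223 + 473*(-40/9 + ⅗))*188507 = (-464223 + 473*(-173/45))*188507 = (-464223 - 81829/45)*188507 = -20971864/45*188507 = -3953343167048/45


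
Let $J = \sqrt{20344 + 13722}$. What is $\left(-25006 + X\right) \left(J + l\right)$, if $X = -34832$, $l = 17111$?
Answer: $-1023888018 - 59838 \sqrt{34066} \approx -1.0349 \cdot 10^{9}$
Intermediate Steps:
$J = \sqrt{34066} \approx 184.57$
$\left(-25006 + X\right) \left(J + l\right) = \left(-25006 - 34832\right) \left(\sqrt{34066} + 17111\right) = - 59838 \left(17111 + \sqrt{34066}\right) = -1023888018 - 59838 \sqrt{34066}$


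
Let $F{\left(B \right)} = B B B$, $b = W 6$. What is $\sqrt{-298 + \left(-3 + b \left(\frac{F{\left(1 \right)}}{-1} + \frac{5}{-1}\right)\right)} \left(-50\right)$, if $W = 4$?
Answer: $- 50 i \sqrt{445} \approx - 1054.8 i$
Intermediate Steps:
$b = 24$ ($b = 4 \cdot 6 = 24$)
$F{\left(B \right)} = B^{3}$ ($F{\left(B \right)} = B^{2} B = B^{3}$)
$\sqrt{-298 + \left(-3 + b \left(\frac{F{\left(1 \right)}}{-1} + \frac{5}{-1}\right)\right)} \left(-50\right) = \sqrt{-298 + \left(-3 + 24 \left(\frac{1^{3}}{-1} + \frac{5}{-1}\right)\right)} \left(-50\right) = \sqrt{-298 + \left(-3 + 24 \left(1 \left(-1\right) + 5 \left(-1\right)\right)\right)} \left(-50\right) = \sqrt{-298 + \left(-3 + 24 \left(-1 - 5\right)\right)} \left(-50\right) = \sqrt{-298 + \left(-3 + 24 \left(-6\right)\right)} \left(-50\right) = \sqrt{-298 - 147} \left(-50\right) = \sqrt{-445} \left(-50\right) = i \sqrt{445} \left(-50\right) = - 50 i \sqrt{445}$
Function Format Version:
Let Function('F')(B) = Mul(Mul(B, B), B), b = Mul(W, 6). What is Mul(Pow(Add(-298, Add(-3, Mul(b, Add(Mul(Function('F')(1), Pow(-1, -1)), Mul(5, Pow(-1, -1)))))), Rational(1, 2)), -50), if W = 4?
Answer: Mul(-50, I, Pow(445, Rational(1, 2))) ≈ Mul(-1054.8, I)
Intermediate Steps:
b = 24 (b = Mul(4, 6) = 24)
Function('F')(B) = Pow(B, 3) (Function('F')(B) = Mul(Pow(B, 2), B) = Pow(B, 3))
Mul(Pow(Add(-298, Add(-3, Mul(b, Add(Mul(Function('F')(1), Pow(-1, -1)), Mul(5, Pow(-1, -1)))))), Rational(1, 2)), -50) = Mul(Pow(Add(-298, Add(-3, Mul(24, Add(Mul(Pow(1, 3), Pow(-1, -1)), Mul(5, Pow(-1, -1)))))), Rational(1, 2)), -50) = Mul(Pow(Add(-298, Add(-3, Mul(24, Add(Mul(1, -1), Mul(5, -1))))), Rational(1, 2)), -50) = Mul(Pow(Add(-298, Add(-3, Mul(24, Add(-1, -5)))), Rational(1, 2)), -50) = Mul(Pow(Add(-298, Add(-3, Mul(24, -6))), Rational(1, 2)), -50) = Mul(Pow(Add(-298, Add(-3, -144)), Rational(1, 2)), -50) = Mul(Pow(Add(-298, -147), Rational(1, 2)), -50) = Mul(Pow(-445, Rational(1, 2)), -50) = Mul(Mul(I, Pow(445, Rational(1, 2))), -50) = Mul(-50, I, Pow(445, Rational(1, 2)))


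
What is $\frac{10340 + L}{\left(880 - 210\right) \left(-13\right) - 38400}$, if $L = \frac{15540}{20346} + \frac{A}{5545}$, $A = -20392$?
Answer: $- \frac{13883515327}{63272414675} \approx -0.21942$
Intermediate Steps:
$L = - \frac{54787722}{18803095}$ ($L = \frac{15540}{20346} - \frac{20392}{5545} = 15540 \cdot \frac{1}{20346} - \frac{20392}{5545} = \frac{2590}{3391} - \frac{20392}{5545} = - \frac{54787722}{18803095} \approx -2.9138$)
$\frac{10340 + L}{\left(880 - 210\right) \left(-13\right) - 38400} = \frac{10340 - \frac{54787722}{18803095}}{\left(880 - 210\right) \left(-13\right) - 38400} = \frac{194369214578}{18803095 \left(670 \left(-13\right) - 38400\right)} = \frac{194369214578}{18803095 \left(-8710 - 38400\right)} = \frac{194369214578}{18803095 \left(-47110\right)} = \frac{194369214578}{18803095} \left(- \frac{1}{47110}\right) = - \frac{13883515327}{63272414675}$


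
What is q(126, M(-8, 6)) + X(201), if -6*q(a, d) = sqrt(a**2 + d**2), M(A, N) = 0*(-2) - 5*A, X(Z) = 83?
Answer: 83 - sqrt(4369)/3 ≈ 60.967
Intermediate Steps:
M(A, N) = -5*A (M(A, N) = 0 - 5*A = -5*A)
q(a, d) = -sqrt(a**2 + d**2)/6
q(126, M(-8, 6)) + X(201) = -sqrt(126**2 + (-5*(-8))**2)/6 + 83 = -sqrt(15876 + 40**2)/6 + 83 = -sqrt(15876 + 1600)/6 + 83 = -sqrt(4369)/3 + 83 = 83 - sqrt(4369)/3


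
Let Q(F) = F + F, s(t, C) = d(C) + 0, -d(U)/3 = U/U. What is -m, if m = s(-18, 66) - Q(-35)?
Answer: -67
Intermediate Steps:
d(U) = -3 (d(U) = -3*U/U = -3*1 = -3)
s(t, C) = -3 (s(t, C) = -3 + 0 = -3)
Q(F) = 2*F
m = 67 (m = -3 - 2*(-35) = -3 - 1*(-70) = -3 + 70 = 67)
-m = -1*67 = -67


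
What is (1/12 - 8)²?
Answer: 9025/144 ≈ 62.674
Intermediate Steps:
(1/12 - 8)² = (-95/12)² = 9025/144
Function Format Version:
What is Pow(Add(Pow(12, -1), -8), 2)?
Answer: Rational(9025, 144) ≈ 62.674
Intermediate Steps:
Pow(Add(Pow(12, -1), -8), 2) = Pow(Add(Rational(1, 12), -8), 2) = Pow(Rational(-95, 12), 2) = Rational(9025, 144)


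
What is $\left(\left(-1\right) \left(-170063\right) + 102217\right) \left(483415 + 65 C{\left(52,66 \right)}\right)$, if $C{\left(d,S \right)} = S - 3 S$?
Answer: $129288073800$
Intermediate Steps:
$C{\left(d,S \right)} = - 2 S$
$\left(\left(-1\right) \left(-170063\right) + 102217\right) \left(483415 + 65 C{\left(52,66 \right)}\right) = \left(\left(-1\right) \left(-170063\right) + 102217\right) \left(483415 + 65 \left(\left(-2\right) 66\right)\right) = \left(170063 + 102217\right) \left(483415 + 65 \left(-132\right)\right) = 272280 \left(483415 - 8580\right) = 272280 \cdot 474835 = 129288073800$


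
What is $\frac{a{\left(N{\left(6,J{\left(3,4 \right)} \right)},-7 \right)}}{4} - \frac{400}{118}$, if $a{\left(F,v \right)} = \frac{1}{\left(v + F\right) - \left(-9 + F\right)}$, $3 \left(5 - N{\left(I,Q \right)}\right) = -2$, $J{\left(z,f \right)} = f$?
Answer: $- \frac{1541}{472} \approx -3.2648$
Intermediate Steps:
$N{\left(I,Q \right)} = \frac{17}{3}$ ($N{\left(I,Q \right)} = 5 - - \frac{2}{3} = 5 + \frac{2}{3} = \frac{17}{3}$)
$a{\left(F,v \right)} = \frac{1}{9 + v}$ ($a{\left(F,v \right)} = \frac{1}{\left(F + v\right) - \left(-9 + F\right)} = \frac{1}{9 + v}$)
$\frac{a{\left(N{\left(6,J{\left(3,4 \right)} \right)},-7 \right)}}{4} - \frac{400}{118} = \frac{1}{\left(9 - 7\right) 4} - \frac{400}{118} = \frac{1}{2} \cdot \frac{1}{4} - \frac{200}{59} = \frac{1}{8} - \frac{200}{59} = - \frac{1541}{472}$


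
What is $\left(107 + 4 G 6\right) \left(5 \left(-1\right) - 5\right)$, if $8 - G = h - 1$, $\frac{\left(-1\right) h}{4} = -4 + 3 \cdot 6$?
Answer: $-16670$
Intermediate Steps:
$h = -56$ ($h = - 4 \left(-4 + 3 \cdot 6\right) = - 4 \left(-4 + 18\right) = \left(-4\right) 14 = -56$)
$G = 65$ ($G = 8 - \left(-56 - 1\right) = 8 - -57 = 8 + 57 = 65$)
$\left(107 + 4 G 6\right) \left(5 \left(-1\right) - 5\right) = \left(107 + 4 \cdot 65 \cdot 6\right) \left(5 \left(-1\right) - 5\right) = \left(107 + 260 \cdot 6\right) \left(-5 - 5\right) = \left(107 + 1560\right) \left(-10\right) = 1667 \left(-10\right) = -16670$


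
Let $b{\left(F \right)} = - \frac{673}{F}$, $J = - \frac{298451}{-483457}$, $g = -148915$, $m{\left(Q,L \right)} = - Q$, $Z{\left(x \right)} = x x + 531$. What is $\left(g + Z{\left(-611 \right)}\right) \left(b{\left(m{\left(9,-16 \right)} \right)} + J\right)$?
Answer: $\frac{8199019131660}{483457} \approx 1.6959 \cdot 10^{7}$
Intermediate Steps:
$Z{\left(x \right)} = 531 + x^{2}$ ($Z{\left(x \right)} = x^{2} + 531 = 531 + x^{2}$)
$J = \frac{298451}{483457}$ ($J = \left(-298451\right) \left(- \frac{1}{483457}\right) = \frac{298451}{483457} \approx 0.61733$)
$\left(g + Z{\left(-611 \right)}\right) \left(b{\left(m{\left(9,-16 \right)} \right)} + J\right) = \left(-148915 + \left(531 + \left(-611\right)^{2}\right)\right) \left(- \frac{673}{\left(-1\right) 9} + \frac{298451}{483457}\right) = \left(-148915 + \left(531 + 373321\right)\right) \left(- \frac{673}{-9} + \frac{298451}{483457}\right) = \left(-148915 + 373852\right) \left(\left(-673\right) \left(- \frac{1}{9}\right) + \frac{298451}{483457}\right) = 224937 \left(\frac{673}{9} + \frac{298451}{483457}\right) = 224937 \cdot \frac{328052620}{4351113} = \frac{8199019131660}{483457}$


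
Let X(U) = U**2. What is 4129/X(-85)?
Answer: 4129/7225 ≈ 0.57149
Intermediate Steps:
4129/X(-85) = 4129/((-85)**2) = 4129/7225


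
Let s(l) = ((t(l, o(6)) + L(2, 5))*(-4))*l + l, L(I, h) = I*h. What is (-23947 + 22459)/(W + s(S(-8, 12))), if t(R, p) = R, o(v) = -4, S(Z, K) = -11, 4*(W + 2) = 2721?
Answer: -1984/831 ≈ -2.3875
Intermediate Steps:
W = 2713/4 (W = -2 + (1/4)*2721 = -2 + 2721/4 = 2713/4 ≈ 678.25)
s(l) = l + l*(-40 - 4*l) (s(l) = ((l + 2*5)*(-4))*l + l = ((l + 10)*(-4))*l + l = ((10 + l)*(-4))*l + l = (-40 - 4*l)*l + l = l*(-40 - 4*l) + l = l + l*(-40 - 4*l))
(-23947 + 22459)/(W + s(S(-8, 12))) = (-23947 + 22459)/(2713/4 - 1*(-11)*(39 + 4*(-11))) = -1488/(2713/4 - 1*(-11)*(39 - 44)) = -1488/(2713/4 - 1*(-11)*(-5)) = -1488/(2713/4 - 55) = -1488/2493/4 = -1488*4/2493 = -1984/831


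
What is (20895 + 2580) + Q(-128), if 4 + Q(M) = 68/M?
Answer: 751055/32 ≈ 23470.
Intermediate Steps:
Q(M) = -4 + 68/M
(20895 + 2580) + Q(-128) = (20895 + 2580) + (-4 + 68/(-128)) = 23475 + (-4 + 68*(-1/128)) = 23475 + (-4 - 17/32) = 23475 - 145/32 = 751055/32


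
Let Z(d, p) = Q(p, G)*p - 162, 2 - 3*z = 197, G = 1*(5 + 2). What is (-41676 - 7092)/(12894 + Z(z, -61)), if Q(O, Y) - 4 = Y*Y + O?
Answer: -12192/3305 ≈ -3.6890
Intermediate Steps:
G = 7 (G = 1*7 = 7)
z = -65 (z = ⅔ - ⅓*197 = ⅔ - 197/3 = -65)
Q(O, Y) = 4 + O + Y² (Q(O, Y) = 4 + (Y*Y + O) = 4 + (Y² + O) = 4 + (O + Y²) = 4 + O + Y²)
Z(d, p) = -162 + p*(53 + p) (Z(d, p) = (4 + p + 7²)*p - 162 = (4 + p + 49)*p - 162 = (53 + p)*p - 162 = p*(53 + p) - 162 = -162 + p*(53 + p))
(-41676 - 7092)/(12894 + Z(z, -61)) = (-41676 - 7092)/(12894 + (-162 - 61*(53 - 61))) = -48768/(12894 + (-162 - 61*(-8))) = -48768/(12894 + (-162 + 488)) = -48768/(12894 + 326) = -48768/13220 = -48768*1/13220 = -12192/3305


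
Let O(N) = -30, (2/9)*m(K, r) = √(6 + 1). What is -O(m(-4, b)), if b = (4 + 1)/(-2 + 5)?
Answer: 30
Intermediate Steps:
b = 5/3 ≈ 1.6667
m(K, r) = 9*√7/2 (m(K, r) = 9*√(6 + 1)/2 = 9*√7/2)
-O(m(-4, b)) = -1*(-30) = 30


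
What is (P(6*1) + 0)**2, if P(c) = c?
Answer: 36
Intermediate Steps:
(P(6*1) + 0)**2 = (6*1 + 0)**2 = (6 + 0)**2 = 6**2 = 36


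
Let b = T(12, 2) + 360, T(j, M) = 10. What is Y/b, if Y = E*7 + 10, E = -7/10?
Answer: 51/3700 ≈ 0.013784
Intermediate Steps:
E = -7/10 (E = -7*⅒ = -7/10 ≈ -0.70000)
Y = 51/10 (Y = -7/10*7 + 10 = -49/10 + 10 = 51/10 ≈ 5.1000)
b = 370 (b = 10 + 360 = 370)
Y/b = (51/10)/370 = (51/10)*(1/370) = 51/3700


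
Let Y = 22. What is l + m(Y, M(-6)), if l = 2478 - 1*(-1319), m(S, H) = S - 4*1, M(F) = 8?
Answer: 3815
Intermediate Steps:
m(S, H) = -4 + S (m(S, H) = S - 4 = -4 + S)
l = 3797 (l = 2478 + 1319 = 3797)
l + m(Y, M(-6)) = 3797 + (-4 + 22) = 3797 + 18 = 3815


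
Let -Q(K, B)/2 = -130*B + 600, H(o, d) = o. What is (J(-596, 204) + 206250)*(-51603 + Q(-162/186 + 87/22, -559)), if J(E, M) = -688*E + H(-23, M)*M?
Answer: -121185447658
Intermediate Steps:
Q(K, B) = -1200 + 260*B (Q(K, B) = -2*(-130*B + 600) = -2*(600 - 130*B) = -1200 + 260*B)
J(E, M) = -688*E - 23*M
(J(-596, 204) + 206250)*(-51603 + Q(-162/186 + 87/22, -559)) = ((-688*(-596) - 23*204) + 206250)*(-51603 + (-1200 + 260*(-559))) = ((410048 - 4692) + 206250)*(-51603 + (-1200 - 145340)) = (405356 + 206250)*(-51603 - 146540) = 611606*(-198143) = -121185447658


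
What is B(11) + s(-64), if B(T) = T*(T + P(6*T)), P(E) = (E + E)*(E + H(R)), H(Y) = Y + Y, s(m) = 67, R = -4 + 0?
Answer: 84404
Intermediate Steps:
R = -4
H(Y) = 2*Y
P(E) = 2*E*(-8 + E) (P(E) = (E + E)*(E + 2*(-4)) = (2*E)*(E - 8) = (2*E)*(-8 + E) = 2*E*(-8 + E))
B(T) = T*(T + 12*T*(-8 + 6*T)) (B(T) = T*(T + 2*(6*T)*(-8 + 6*T)) = T*(T + 12*T*(-8 + 6*T)))
B(11) + s(-64) = 11²*(-95 + 72*11) + 67 = 121*(-95 + 792) + 67 = 121*697 + 67 = 84337 + 67 = 84404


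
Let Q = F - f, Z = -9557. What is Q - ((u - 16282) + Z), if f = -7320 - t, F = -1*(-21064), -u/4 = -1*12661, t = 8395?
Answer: 11974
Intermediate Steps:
u = 50644 (u = -(-4)*12661 = -4*(-12661) = 50644)
F = 21064
f = -15715 (f = -7320 - 1*8395 = -7320 - 8395 = -15715)
Q = 36779 (Q = 21064 - 1*(-15715) = 21064 + 15715 = 36779)
Q - ((u - 16282) + Z) = 36779 - ((50644 - 16282) - 9557) = 36779 - (34362 - 9557) = 36779 - 1*24805 = 36779 - 24805 = 11974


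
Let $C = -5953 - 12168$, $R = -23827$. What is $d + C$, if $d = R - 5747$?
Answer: $-47695$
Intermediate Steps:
$d = -29574$ ($d = -23827 - 5747 = -29574$)
$C = -18121$
$d + C = -29574 - 18121 = -47695$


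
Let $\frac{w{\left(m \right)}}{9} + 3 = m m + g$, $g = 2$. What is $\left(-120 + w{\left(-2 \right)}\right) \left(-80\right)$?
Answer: $7440$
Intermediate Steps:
$w{\left(m \right)} = -9 + 9 m^{2}$ ($w{\left(m \right)} = -27 + 9 \left(m m + 2\right) = -27 + 9 \left(m^{2} + 2\right) = -27 + 9 \left(2 + m^{2}\right) = -27 + \left(18 + 9 m^{2}\right) = -9 + 9 m^{2}$)
$\left(-120 + w{\left(-2 \right)}\right) \left(-80\right) = \left(-120 - \left(9 - 9 \left(-2\right)^{2}\right)\right) \left(-80\right) = \left(-120 + \left(-9 + 9 \cdot 4\right)\right) \left(-80\right) = \left(-120 + \left(-9 + 36\right)\right) \left(-80\right) = \left(-120 + 27\right) \left(-80\right) = \left(-93\right) \left(-80\right) = 7440$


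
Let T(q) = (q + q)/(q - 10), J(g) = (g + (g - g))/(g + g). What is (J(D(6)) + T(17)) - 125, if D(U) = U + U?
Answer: -1675/14 ≈ -119.64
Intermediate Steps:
D(U) = 2*U
J(g) = 1/2 (J(g) = (g + 0)/((2*g)) = g*(1/(2*g)) = 1/2)
T(q) = 2*q/(-10 + q) (T(q) = (2*q)/(-10 + q) = 2*q/(-10 + q))
(J(D(6)) + T(17)) - 125 = (1/2 + 2*17/(-10 + 17)) - 125 = (1/2 + 2*17/7) - 125 = (1/2 + 2*17*(1/7)) - 125 = (1/2 + 34/7) - 125 = 75/14 - 125 = -1675/14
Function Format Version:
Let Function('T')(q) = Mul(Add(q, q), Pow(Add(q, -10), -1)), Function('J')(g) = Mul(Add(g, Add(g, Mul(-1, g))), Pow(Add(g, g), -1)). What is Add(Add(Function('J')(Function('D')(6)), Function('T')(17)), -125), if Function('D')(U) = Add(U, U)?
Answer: Rational(-1675, 14) ≈ -119.64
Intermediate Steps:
Function('D')(U) = Mul(2, U)
Function('J')(g) = Rational(1, 2) (Function('J')(g) = Mul(Add(g, 0), Pow(Mul(2, g), -1)) = Mul(g, Mul(Rational(1, 2), Pow(g, -1))) = Rational(1, 2))
Function('T')(q) = Mul(2, q, Pow(Add(-10, q), -1)) (Function('T')(q) = Mul(Mul(2, q), Pow(Add(-10, q), -1)) = Mul(2, q, Pow(Add(-10, q), -1)))
Add(Add(Function('J')(Function('D')(6)), Function('T')(17)), -125) = Add(Add(Rational(1, 2), Mul(2, 17, Pow(Add(-10, 17), -1))), -125) = Add(Add(Rational(1, 2), Mul(2, 17, Pow(7, -1))), -125) = Add(Add(Rational(1, 2), Mul(2, 17, Rational(1, 7))), -125) = Add(Add(Rational(1, 2), Rational(34, 7)), -125) = Add(Rational(75, 14), -125) = Rational(-1675, 14)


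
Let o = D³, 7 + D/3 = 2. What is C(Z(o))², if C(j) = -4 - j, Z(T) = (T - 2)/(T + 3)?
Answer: 284428225/11370384 ≈ 25.015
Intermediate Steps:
D = -15 (D = -21 + 3*2 = -21 + 6 = -15)
o = -3375 (o = (-15)³ = -3375)
Z(T) = (-2 + T)/(3 + T)
C(Z(o))² = (-4 - (-2 - 3375)/(3 - 3375))² = (-4 - (-3377)/(-3372))² = (-4 - (-1)*(-3377)/3372)² = (-4 - 1*3377/3372)² = (-4 - 3377/3372)² = (-16865/3372)² = 284428225/11370384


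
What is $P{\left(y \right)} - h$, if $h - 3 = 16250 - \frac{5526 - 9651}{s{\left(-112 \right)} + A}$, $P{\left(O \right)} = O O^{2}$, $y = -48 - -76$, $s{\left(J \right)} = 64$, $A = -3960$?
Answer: $\frac{22207429}{3896} \approx 5700.1$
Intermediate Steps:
$y = 28$ ($y = -48 + 76 = 28$)
$P{\left(O \right)} = O^{3}$
$h = \frac{63317563}{3896}$ ($h = 3 + \left(16250 - \frac{5526 - 9651}{64 - 3960}\right) = 3 + \left(16250 - - \frac{4125}{-3896}\right) = 3 + \left(16250 - \left(-4125\right) \left(- \frac{1}{3896}\right)\right) = 3 + \left(16250 - \frac{4125}{3896}\right) = 3 + \frac{63305875}{3896} = \frac{63317563}{3896} \approx 16252.0$)
$P{\left(y \right)} - h = 28^{3} - \frac{63317563}{3896} = 21952 - \frac{63317563}{3896} = \frac{22207429}{3896}$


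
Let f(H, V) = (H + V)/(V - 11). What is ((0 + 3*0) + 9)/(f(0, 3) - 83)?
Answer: -72/667 ≈ -0.10795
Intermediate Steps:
f(H, V) = (H + V)/(-11 + V)
((0 + 3*0) + 9)/(f(0, 3) - 83) = ((0 + 3*0) + 9)/((0 + 3)/(-11 + 3) - 83) = ((0 + 0) + 9)/(3/(-8) - 83) = (0 + 9)/(-1/8*3 - 83) = 9/(-3/8 - 83) = 9/(-667/8) = 9*(-8/667) = -72/667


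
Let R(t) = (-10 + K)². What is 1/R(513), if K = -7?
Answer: 1/289 ≈ 0.0034602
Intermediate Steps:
R(t) = 289 (R(t) = (-10 - 7)² = (-17)² = 289)
1/R(513) = 1/289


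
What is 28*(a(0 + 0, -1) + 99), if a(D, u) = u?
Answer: 2744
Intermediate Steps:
28*(a(0 + 0, -1) + 99) = 28*(-1 + 99) = 28*98 = 2744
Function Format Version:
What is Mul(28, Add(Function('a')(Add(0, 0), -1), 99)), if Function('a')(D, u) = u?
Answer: 2744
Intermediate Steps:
Mul(28, Add(Function('a')(Add(0, 0), -1), 99)) = Mul(28, Add(-1, 99)) = Mul(28, 98) = 2744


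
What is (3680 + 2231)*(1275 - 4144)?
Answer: -16958659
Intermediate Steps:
(3680 + 2231)*(1275 - 4144) = 5911*(-2869) = -16958659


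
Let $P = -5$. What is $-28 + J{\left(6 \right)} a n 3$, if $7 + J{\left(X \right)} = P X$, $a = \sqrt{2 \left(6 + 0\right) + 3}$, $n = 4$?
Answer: $-28 - 444 \sqrt{15} \approx -1747.6$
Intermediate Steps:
$a = \sqrt{15}$ ($a = \sqrt{2 \cdot 6 + 3} = \sqrt{12 + 3} = \sqrt{15} \approx 3.873$)
$J{\left(X \right)} = -7 - 5 X$
$-28 + J{\left(6 \right)} a n 3 = -28 + \left(-7 - 30\right) \sqrt{15} \cdot 4 \cdot 3 = -28 + \left(-7 - 30\right) 4 \sqrt{15} \cdot 3 = -28 - 37 \cdot 12 \sqrt{15} = -28 - 444 \sqrt{15}$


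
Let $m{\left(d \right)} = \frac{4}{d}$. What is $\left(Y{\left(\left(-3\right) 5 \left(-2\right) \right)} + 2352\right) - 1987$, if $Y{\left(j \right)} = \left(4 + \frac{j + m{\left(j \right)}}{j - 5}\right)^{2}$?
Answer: $\frac{55138429}{140625} \approx 392.1$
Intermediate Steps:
$Y{\left(j \right)} = \left(4 + \frac{j + \frac{4}{j}}{-5 + j}\right)^{2}$ ($Y{\left(j \right)} = \left(4 + \frac{j + \frac{4}{j}}{j - 5}\right)^{2} = \left(4 + \frac{j + \frac{4}{j}}{-5 + j}\right)^{2}$)
$\left(Y{\left(\left(-3\right) 5 \left(-2\right) \right)} + 2352\right) - 1987 = \left(\frac{\left(4 + 5 \left(-3\right) 5 \left(-2\right) \left(-4 + \left(-3\right) 5 \left(-2\right)\right)\right)^{2}}{900 \left(-5 + \left(-3\right) 5 \left(-2\right)\right)^{2}} + 2352\right) - 1987 = \left(\frac{\left(4 + 5 \left(\left(-15\right) \left(-2\right)\right) \left(-4 - -30\right)\right)^{2}}{900 \left(-5 - -30\right)^{2}} + 2352\right) - 1987 = \left(\frac{\left(4 + 5 \cdot 30 \left(-4 + 30\right)\right)^{2}}{900 \left(-5 + 30\right)^{2}} + 2352\right) - 1987 = \left(\frac{\left(4 + 5 \cdot 30 \cdot 26\right)^{2}}{900 \cdot 625} + 2352\right) - 1987 = \left(\frac{1}{900} \cdot \frac{1}{625} \left(4 + 3900\right)^{2} + 2352\right) - 1987 = \left(\frac{1}{900} \cdot \frac{1}{625} \cdot 3904^{2} + 2352\right) - 1987 = \left(\frac{1}{900} \cdot \frac{1}{625} \cdot 15241216 + 2352\right) - 1987 = \left(\frac{3810304}{140625} + 2352\right) - 1987 = \frac{334560304}{140625} - 1987 = \frac{55138429}{140625}$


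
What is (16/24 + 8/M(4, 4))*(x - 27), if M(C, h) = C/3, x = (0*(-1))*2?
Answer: -180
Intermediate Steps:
x = 0 (x = 0*2 = 0)
M(C, h) = C/3 (M(C, h) = C*(1/3) = C/3)
(16/24 + 8/M(4, 4))*(x - 27) = (16/24 + 8/(((1/3)*4)))*(0 - 27) = (16*(1/24) + 8/(4/3))*(-27) = (2/3 + 8*(3/4))*(-27) = (2/3 + 6)*(-27) = (20/3)*(-27) = -180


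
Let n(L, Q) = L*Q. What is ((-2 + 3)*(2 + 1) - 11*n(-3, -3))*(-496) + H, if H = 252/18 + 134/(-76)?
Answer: 1809873/38 ≈ 47628.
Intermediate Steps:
H = 465/38 (H = 252*(1/18) + 134*(-1/76) = 14 - 67/38 = 465/38 ≈ 12.237)
((-2 + 3)*(2 + 1) - 11*n(-3, -3))*(-496) + H = ((-2 + 3)*(2 + 1) - (-33)*(-3))*(-496) + 465/38 = (1*3 - 11*9)*(-496) + 465/38 = (3 - 99)*(-496) + 465/38 = -96*(-496) + 465/38 = 47616 + 465/38 = 1809873/38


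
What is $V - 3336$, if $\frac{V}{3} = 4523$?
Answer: $10233$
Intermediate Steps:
$V = 13569$ ($V = 3 \cdot 4523 = 13569$)
$V - 3336 = 13569 - 3336 = 10233$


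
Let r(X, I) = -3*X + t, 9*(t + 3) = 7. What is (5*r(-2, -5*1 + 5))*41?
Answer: 6970/9 ≈ 774.44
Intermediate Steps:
t = -20/9 (t = -3 + (1/9)*7 = -3 + 7/9 = -20/9 ≈ -2.2222)
r(X, I) = -20/9 - 3*X (r(X, I) = -3*X - 20/9 = -20/9 - 3*X)
(5*r(-2, -5*1 + 5))*41 = (5*(-20/9 - 3*(-2)))*41 = (5*(-20/9 + 6))*41 = (5*(34/9))*41 = (170/9)*41 = 6970/9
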